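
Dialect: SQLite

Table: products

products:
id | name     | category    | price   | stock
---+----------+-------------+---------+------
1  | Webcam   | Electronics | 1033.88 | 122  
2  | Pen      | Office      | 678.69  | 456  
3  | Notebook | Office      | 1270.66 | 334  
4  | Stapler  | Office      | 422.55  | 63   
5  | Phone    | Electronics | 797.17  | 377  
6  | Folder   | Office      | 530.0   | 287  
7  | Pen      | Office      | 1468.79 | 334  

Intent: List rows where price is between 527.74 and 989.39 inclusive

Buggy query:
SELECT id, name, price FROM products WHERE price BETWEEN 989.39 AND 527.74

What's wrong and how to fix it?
Bug: The bounds are reversed; BETWEEN a AND b requires a <= b to match anything

Fix: Swap the bounds so the smaller value comes first

Corrected query:
SELECT id, name, price FROM products WHERE price BETWEEN 527.74 AND 989.39

Result:
id | name   | price 
---+--------+-------
2  | Pen    | 678.69
5  | Phone  | 797.17
6  | Folder | 530   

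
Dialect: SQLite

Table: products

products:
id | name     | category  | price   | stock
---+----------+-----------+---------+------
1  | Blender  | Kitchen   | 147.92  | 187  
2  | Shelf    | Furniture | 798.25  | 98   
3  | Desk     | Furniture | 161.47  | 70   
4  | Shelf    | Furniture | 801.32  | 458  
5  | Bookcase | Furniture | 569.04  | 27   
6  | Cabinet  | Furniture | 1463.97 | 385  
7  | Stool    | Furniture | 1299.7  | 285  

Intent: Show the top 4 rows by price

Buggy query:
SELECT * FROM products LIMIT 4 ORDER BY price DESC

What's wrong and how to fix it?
Bug: LIMIT must come after ORDER BY

Fix: Sort with ORDER BY, then apply LIMIT

Corrected query:
SELECT * FROM products ORDER BY price DESC LIMIT 4

Result:
id | name    | category  | price   | stock
---+---------+-----------+---------+------
6  | Cabinet | Furniture | 1463.97 | 385  
7  | Stool   | Furniture | 1299.7  | 285  
4  | Shelf   | Furniture | 801.32  | 458  
2  | Shelf   | Furniture | 798.25  | 98   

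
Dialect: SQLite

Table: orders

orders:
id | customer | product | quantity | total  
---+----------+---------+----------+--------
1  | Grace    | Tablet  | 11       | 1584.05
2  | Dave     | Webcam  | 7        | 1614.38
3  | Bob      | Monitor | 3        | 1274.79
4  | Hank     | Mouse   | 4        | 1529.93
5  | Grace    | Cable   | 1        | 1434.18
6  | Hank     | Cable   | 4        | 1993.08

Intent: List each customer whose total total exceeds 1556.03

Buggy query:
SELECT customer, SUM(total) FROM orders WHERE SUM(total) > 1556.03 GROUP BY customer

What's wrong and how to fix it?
Bug: SUM(total) is an aggregate, but WHERE filters rows before aggregation

Fix: Move the aggregate condition to a HAVING clause

Corrected query:
SELECT customer, SUM(total) FROM orders GROUP BY customer HAVING SUM(total) > 1556.03

Result:
customer | SUM(total)
---------+-----------
Dave     | 1614.38   
Grace    | 3018.23   
Hank     | 3523.01   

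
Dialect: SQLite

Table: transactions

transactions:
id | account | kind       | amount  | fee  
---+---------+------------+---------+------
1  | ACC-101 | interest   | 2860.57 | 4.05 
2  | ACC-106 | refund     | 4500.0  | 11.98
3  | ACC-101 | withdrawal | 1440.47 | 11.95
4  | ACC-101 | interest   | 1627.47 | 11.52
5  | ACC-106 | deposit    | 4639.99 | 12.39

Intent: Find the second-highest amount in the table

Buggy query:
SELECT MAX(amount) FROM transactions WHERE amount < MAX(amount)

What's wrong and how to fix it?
Bug: MAX(amount) on the right of the comparison is an aggregate-in-WHERE error

Fix: Compute the overall MAX in a subquery, then take MAX of rows below it

Corrected query:
SELECT MAX(amount) FROM transactions WHERE amount < (SELECT MAX(amount) FROM transactions)

Result:
MAX(amount)
-----------
4500       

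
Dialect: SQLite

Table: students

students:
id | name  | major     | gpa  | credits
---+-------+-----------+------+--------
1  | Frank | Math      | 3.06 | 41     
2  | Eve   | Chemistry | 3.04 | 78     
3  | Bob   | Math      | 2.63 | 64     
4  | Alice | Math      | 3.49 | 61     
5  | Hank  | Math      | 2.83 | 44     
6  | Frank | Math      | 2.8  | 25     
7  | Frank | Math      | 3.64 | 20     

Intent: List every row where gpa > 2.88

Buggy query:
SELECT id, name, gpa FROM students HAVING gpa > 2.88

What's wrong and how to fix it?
Bug: This is a non-aggregate query (no GROUP BY, no aggregates), so in SQLite the HAVING clause is invalid here; a row-level condition belongs in WHERE

Fix: Use WHERE for row-level filtering

Corrected query:
SELECT id, name, gpa FROM students WHERE gpa > 2.88

Result:
id | name  | gpa 
---+-------+-----
1  | Frank | 3.06
2  | Eve   | 3.04
4  | Alice | 3.49
7  | Frank | 3.64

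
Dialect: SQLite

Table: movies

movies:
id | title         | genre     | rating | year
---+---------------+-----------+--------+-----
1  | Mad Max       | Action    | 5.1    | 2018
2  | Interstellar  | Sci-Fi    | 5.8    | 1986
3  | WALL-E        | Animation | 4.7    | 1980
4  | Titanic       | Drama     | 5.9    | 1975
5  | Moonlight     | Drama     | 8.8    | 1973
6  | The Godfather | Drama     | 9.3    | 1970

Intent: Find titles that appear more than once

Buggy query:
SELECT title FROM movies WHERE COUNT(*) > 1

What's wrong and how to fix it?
Bug: WHERE can't reference COUNT(*); aggregates are computed after WHERE

Fix: GROUP BY title, then filter groups with HAVING COUNT(*) > 1

Corrected query:
SELECT title FROM movies GROUP BY title HAVING COUNT(*) > 1

Result:
(no rows)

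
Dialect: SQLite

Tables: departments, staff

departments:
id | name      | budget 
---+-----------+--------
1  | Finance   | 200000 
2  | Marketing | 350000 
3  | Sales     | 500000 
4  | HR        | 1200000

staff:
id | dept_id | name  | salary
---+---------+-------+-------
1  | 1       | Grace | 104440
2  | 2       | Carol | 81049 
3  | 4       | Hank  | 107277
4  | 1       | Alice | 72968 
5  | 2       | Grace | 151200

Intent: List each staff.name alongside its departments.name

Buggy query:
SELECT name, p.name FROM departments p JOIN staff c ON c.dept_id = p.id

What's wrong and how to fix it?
Bug: Both tables have a 'name' column; the unqualified reference is ambiguous

Fix: Prefix ambiguous columns with the table alias

Corrected query:
SELECT c.name, p.name FROM departments p JOIN staff c ON c.dept_id = p.id

Result:
name  | name     
------+----------
Grace | Finance  
Carol | Marketing
Hank  | HR       
Alice | Finance  
Grace | Marketing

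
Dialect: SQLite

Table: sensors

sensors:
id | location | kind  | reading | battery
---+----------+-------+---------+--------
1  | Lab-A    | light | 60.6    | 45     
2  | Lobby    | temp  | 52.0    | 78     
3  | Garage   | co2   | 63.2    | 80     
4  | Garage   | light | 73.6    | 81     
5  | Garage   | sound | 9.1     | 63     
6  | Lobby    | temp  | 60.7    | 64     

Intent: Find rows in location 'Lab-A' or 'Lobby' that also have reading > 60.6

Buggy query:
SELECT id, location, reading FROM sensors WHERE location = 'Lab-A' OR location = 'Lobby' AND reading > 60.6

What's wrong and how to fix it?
Bug: AND binds tighter than OR, so this parses as location = 'Lab-A' OR (location = 'Lobby' AND reading > 60.6)

Fix: Group the OR with parentheses (or use IN), then AND the threshold

Corrected query:
SELECT id, location, reading FROM sensors WHERE (location = 'Lab-A' OR location = 'Lobby') AND reading > 60.6

Result:
id | location | reading
---+----------+--------
6  | Lobby    | 60.7   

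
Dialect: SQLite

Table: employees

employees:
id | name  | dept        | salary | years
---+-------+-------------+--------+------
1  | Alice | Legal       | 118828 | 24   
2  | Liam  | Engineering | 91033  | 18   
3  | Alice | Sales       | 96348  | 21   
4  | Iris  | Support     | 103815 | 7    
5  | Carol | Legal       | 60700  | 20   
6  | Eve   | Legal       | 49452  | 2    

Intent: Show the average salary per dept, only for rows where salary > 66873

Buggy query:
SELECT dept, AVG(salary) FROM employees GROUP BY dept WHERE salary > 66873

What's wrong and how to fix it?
Bug: WHERE cannot follow GROUP BY

Fix: Move the WHERE clause before GROUP BY

Corrected query:
SELECT dept, AVG(salary) FROM employees WHERE salary > 66873 GROUP BY dept

Result:
dept        | AVG(salary)
------------+------------
Engineering | 91033      
Legal       | 118828     
Sales       | 96348      
Support     | 103815     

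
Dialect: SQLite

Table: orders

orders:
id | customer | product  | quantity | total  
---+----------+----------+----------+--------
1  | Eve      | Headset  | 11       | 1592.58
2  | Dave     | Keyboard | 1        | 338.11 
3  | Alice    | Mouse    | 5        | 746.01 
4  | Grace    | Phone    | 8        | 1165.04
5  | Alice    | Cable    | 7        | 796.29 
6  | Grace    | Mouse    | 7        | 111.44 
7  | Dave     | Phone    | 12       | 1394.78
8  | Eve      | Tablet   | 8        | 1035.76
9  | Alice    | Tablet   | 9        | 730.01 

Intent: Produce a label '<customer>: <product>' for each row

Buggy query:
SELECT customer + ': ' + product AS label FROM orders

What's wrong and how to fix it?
Bug: SQLite uses || for string concatenation; + coerces text to numbers (yielding 0)

Fix: Replace + with || to concatenate text

Corrected query:
SELECT customer || ': ' || product AS label FROM orders

Result:
label         
--------------
Eve: Headset  
Dave: Keyboard
Alice: Mouse  
Grace: Phone  
Alice: Cable  
Grace: Mouse  
Dave: Phone   
Eve: Tablet   
Alice: Tablet 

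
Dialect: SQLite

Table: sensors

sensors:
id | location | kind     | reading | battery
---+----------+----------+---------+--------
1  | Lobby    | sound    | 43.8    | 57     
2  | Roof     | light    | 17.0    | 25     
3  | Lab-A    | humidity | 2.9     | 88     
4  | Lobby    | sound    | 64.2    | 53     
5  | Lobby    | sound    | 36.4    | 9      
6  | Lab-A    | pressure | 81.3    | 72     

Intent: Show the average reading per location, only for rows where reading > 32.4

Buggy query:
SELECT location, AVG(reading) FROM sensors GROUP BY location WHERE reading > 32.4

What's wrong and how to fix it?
Bug: WHERE cannot follow GROUP BY

Fix: Move the WHERE clause before GROUP BY

Corrected query:
SELECT location, AVG(reading) FROM sensors WHERE reading > 32.4 GROUP BY location

Result:
location | AVG(reading)
---------+-------------
Lab-A    | 81.3        
Lobby    | 48.133333   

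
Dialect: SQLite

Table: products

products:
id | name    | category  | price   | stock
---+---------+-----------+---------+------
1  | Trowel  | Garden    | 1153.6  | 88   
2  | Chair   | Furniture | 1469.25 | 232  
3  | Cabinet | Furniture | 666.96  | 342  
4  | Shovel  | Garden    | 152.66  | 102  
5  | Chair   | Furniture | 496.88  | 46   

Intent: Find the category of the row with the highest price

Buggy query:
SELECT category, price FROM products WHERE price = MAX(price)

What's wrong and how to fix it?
Bug: WHERE is evaluated per row; an aggregate over the whole table isn't defined there

Fix: Wrap MAX in a scalar subquery so WHERE compares against a single value

Corrected query:
SELECT category, price FROM products WHERE price = (SELECT MAX(price) FROM products)

Result:
category  | price  
----------+--------
Furniture | 1469.25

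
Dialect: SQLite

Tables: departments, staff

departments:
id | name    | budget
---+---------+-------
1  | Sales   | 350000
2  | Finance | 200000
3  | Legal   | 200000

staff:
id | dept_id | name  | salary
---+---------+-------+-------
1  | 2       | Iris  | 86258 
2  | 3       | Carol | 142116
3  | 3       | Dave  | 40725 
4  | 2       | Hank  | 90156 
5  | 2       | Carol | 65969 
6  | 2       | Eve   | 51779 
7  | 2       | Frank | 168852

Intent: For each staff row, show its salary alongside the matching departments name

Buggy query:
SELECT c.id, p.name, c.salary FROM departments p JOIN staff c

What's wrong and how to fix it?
Bug: Missing join condition: each staff row is matched to all departments rows instead of just its own

Fix: Specify the join condition linking the foreign key to the parent id

Corrected query:
SELECT c.id, p.name, c.salary FROM departments p JOIN staff c ON c.dept_id = p.id

Result:
id | name    | salary
---+---------+-------
1  | Finance | 86258 
2  | Legal   | 142116
3  | Legal   | 40725 
4  | Finance | 90156 
5  | Finance | 65969 
6  | Finance | 51779 
7  | Finance | 168852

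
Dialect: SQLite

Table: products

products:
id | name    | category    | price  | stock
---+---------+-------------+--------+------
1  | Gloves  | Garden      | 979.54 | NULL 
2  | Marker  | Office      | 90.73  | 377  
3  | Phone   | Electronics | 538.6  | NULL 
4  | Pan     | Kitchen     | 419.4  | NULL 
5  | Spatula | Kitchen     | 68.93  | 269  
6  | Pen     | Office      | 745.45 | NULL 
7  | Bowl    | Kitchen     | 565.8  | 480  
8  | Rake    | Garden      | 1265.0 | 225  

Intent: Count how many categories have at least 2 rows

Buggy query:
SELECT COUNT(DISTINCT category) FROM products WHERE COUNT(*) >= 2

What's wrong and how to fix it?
Bug: WHERE filters individual rows, not groups, so a group-level COUNT is invalid there

Fix: Group first with HAVING COUNT(*) >= 2, then COUNT the resulting groups

Corrected query:
SELECT COUNT(*) FROM (SELECT category FROM products GROUP BY category HAVING COUNT(*) >= 2)

Result:
COUNT(*)
--------
3       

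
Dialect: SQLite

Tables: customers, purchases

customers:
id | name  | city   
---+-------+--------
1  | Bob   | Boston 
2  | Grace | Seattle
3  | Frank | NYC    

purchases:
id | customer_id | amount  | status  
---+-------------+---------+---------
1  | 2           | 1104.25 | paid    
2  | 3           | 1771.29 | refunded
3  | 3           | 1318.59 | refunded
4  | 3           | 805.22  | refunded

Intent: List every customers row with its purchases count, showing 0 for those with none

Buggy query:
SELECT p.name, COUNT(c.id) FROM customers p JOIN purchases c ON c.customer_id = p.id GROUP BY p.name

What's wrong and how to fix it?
Bug: An inner join excludes parents with zero children

Fix: Switch to LEFT JOIN to retain unmatched parent rows

Corrected query:
SELECT p.name, COUNT(c.id) FROM customers p LEFT JOIN purchases c ON c.customer_id = p.id GROUP BY p.name

Result:
name  | COUNT(c.id)
------+------------
Bob   | 0          
Frank | 3          
Grace | 1          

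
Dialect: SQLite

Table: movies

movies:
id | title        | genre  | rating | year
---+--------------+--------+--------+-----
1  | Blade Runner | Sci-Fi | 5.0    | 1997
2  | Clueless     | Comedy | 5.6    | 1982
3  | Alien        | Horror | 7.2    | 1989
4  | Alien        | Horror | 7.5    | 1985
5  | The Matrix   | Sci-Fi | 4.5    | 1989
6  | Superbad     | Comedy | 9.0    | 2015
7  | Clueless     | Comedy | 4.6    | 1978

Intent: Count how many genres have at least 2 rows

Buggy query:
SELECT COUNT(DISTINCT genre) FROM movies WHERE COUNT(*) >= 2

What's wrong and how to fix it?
Bug: WHERE filters individual rows, not groups, so a group-level COUNT is invalid there

Fix: Group first with HAVING COUNT(*) >= 2, then COUNT the resulting groups

Corrected query:
SELECT COUNT(*) FROM (SELECT genre FROM movies GROUP BY genre HAVING COUNT(*) >= 2)

Result:
COUNT(*)
--------
3       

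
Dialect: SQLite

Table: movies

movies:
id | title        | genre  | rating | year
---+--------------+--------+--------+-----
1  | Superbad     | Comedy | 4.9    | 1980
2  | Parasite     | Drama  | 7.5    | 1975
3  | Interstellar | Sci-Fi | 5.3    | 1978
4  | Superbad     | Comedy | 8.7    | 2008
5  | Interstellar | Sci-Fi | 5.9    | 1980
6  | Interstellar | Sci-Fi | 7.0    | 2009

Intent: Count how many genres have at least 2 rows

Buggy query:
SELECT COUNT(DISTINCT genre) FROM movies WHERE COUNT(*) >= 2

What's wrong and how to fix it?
Bug: COUNT(*) cannot appear in WHERE; the per-group count doesn't exist yet

Fix: Use a subquery that GROUPs and filters with HAVING, then count its rows

Corrected query:
SELECT COUNT(*) FROM (SELECT genre FROM movies GROUP BY genre HAVING COUNT(*) >= 2)

Result:
COUNT(*)
--------
2       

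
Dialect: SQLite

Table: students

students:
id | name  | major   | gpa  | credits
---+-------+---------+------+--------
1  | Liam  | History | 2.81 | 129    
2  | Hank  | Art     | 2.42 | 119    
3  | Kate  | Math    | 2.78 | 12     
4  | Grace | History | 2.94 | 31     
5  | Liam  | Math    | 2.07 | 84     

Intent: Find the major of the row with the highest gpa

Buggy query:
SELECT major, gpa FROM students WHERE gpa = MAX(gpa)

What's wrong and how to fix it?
Bug: MAX(gpa) is an aggregate and cannot be used directly in WHERE

Fix: Use a subquery: WHERE gpa = (SELECT MAX(gpa) FROM students)

Corrected query:
SELECT major, gpa FROM students WHERE gpa = (SELECT MAX(gpa) FROM students)

Result:
major   | gpa 
--------+-----
History | 2.94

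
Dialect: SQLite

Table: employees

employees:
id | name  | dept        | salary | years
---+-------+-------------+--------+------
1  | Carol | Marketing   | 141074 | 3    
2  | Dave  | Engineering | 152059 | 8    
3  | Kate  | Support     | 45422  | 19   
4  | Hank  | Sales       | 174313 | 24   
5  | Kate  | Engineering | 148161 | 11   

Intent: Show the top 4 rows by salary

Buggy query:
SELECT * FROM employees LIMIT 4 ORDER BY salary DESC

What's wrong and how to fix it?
Bug: LIMIT must come after ORDER BY

Fix: Swap the clauses: ORDER BY first, then LIMIT

Corrected query:
SELECT * FROM employees ORDER BY salary DESC LIMIT 4

Result:
id | name  | dept        | salary | years
---+-------+-------------+--------+------
4  | Hank  | Sales       | 174313 | 24   
2  | Dave  | Engineering | 152059 | 8    
5  | Kate  | Engineering | 148161 | 11   
1  | Carol | Marketing   | 141074 | 3    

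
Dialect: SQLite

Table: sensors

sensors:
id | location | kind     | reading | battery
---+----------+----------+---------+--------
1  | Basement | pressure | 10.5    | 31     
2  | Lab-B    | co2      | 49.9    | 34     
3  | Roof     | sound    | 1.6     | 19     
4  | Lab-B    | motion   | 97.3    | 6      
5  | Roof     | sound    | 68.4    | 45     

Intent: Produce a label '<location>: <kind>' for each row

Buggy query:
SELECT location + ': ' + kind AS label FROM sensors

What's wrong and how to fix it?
Bug: '+' is numeric addition; on text columns SQLite converts them to 0 instead of concatenating

Fix: Use the || operator for string concatenation

Corrected query:
SELECT location || ': ' || kind AS label FROM sensors

Result:
label             
------------------
Basement: pressure
Lab-B: co2        
Roof: sound       
Lab-B: motion     
Roof: sound       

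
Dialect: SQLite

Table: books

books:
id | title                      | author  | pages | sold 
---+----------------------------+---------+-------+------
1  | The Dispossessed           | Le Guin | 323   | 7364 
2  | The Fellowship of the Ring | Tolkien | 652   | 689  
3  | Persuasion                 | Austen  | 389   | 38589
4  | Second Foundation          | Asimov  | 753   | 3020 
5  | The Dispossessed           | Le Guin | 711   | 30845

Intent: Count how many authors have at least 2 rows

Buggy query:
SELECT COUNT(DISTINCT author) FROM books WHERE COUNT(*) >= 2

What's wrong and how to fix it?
Bug: COUNT(*) cannot appear in WHERE; the per-group count doesn't exist yet

Fix: Group first with HAVING COUNT(*) >= 2, then COUNT the resulting groups

Corrected query:
SELECT COUNT(*) FROM (SELECT author FROM books GROUP BY author HAVING COUNT(*) >= 2)

Result:
COUNT(*)
--------
1       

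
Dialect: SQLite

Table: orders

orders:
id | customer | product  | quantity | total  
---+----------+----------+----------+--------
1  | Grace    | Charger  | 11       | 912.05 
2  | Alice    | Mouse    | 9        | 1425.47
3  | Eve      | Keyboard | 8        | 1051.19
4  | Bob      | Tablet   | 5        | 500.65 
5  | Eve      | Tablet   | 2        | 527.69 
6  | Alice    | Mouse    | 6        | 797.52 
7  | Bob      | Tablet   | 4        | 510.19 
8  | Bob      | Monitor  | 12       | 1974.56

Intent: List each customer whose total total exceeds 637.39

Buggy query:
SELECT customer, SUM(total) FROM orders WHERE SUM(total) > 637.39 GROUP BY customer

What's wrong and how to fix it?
Bug: WHERE runs before GROUP BY, so aggregates aren't available there

Fix: Use HAVING (which filters groups after aggregation) instead of WHERE

Corrected query:
SELECT customer, SUM(total) FROM orders GROUP BY customer HAVING SUM(total) > 637.39

Result:
customer | SUM(total)
---------+-----------
Alice    | 2222.99   
Bob      | 2985.4    
Eve      | 1578.88   
Grace    | 912.05    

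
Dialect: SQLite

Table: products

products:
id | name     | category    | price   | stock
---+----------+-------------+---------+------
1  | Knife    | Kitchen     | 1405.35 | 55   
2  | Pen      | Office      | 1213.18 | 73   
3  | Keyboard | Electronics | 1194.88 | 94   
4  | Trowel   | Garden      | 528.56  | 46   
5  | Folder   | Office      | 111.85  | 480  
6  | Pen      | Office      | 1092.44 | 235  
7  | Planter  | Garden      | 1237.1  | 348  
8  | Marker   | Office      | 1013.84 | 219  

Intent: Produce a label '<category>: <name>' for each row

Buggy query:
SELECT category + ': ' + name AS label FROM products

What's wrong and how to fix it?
Bug: '+' is numeric addition; on text columns SQLite converts them to 0 instead of concatenating

Fix: Use the || operator for string concatenation

Corrected query:
SELECT category || ': ' || name AS label FROM products

Result:
label                
---------------------
Kitchen: Knife       
Office: Pen          
Electronics: Keyboard
Garden: Trowel       
Office: Folder       
Office: Pen          
Garden: Planter      
Office: Marker       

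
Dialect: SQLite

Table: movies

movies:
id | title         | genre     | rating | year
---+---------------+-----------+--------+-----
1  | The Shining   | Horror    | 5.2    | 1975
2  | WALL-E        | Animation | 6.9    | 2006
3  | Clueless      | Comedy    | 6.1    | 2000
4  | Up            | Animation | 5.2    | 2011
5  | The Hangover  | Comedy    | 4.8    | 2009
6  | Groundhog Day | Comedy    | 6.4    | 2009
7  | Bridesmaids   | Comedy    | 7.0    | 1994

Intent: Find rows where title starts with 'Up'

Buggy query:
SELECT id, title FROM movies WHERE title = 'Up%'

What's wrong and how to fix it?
Bug: '=' compares the literal string including the % character; pattern matching needs LIKE

Fix: Replace '=' with LIKE so 'Up%' is treated as a pattern

Corrected query:
SELECT id, title FROM movies WHERE title LIKE 'Up%'

Result:
id | title
---+------
4  | Up   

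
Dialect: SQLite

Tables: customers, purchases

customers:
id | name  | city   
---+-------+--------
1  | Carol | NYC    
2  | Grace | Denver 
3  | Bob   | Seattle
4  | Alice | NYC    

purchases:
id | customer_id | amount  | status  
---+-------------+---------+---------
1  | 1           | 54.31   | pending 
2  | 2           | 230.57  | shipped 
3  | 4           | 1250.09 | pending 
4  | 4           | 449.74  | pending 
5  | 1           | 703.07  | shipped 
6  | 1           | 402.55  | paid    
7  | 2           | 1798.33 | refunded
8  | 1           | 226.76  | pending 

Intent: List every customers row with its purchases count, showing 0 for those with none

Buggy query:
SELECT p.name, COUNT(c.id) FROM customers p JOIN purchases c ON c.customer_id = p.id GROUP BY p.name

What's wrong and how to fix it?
Bug: An inner join excludes parents with zero children

Fix: Use LEFT JOIN so parents without children still appear (COUNT(c.id) gives 0)

Corrected query:
SELECT p.name, COUNT(c.id) FROM customers p LEFT JOIN purchases c ON c.customer_id = p.id GROUP BY p.name

Result:
name  | COUNT(c.id)
------+------------
Alice | 2          
Bob   | 0          
Carol | 4          
Grace | 2          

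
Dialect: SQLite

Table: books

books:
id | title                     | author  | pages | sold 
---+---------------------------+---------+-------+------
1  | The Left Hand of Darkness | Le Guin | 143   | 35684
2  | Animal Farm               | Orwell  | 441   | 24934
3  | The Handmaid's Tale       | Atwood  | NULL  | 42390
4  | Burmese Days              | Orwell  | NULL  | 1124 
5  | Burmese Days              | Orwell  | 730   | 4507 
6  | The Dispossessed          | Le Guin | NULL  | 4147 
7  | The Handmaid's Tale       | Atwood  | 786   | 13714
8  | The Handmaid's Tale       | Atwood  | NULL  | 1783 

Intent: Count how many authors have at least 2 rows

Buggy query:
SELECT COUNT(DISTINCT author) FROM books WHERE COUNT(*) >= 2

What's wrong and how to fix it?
Bug: WHERE filters individual rows, not groups, so a group-level COUNT is invalid there

Fix: Use a subquery that GROUPs and filters with HAVING, then count its rows

Corrected query:
SELECT COUNT(*) FROM (SELECT author FROM books GROUP BY author HAVING COUNT(*) >= 2)

Result:
COUNT(*)
--------
3       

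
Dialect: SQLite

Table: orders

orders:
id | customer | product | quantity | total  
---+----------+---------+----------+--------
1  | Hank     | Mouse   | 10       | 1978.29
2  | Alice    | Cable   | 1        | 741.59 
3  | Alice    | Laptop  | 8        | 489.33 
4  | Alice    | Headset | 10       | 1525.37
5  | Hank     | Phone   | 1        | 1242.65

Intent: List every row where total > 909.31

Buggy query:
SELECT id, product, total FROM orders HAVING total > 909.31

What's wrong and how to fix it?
Bug: This is a non-aggregate query (no GROUP BY, no aggregates), so in SQLite the HAVING clause is invalid here; a row-level condition belongs in WHERE

Fix: Use WHERE for row-level filtering

Corrected query:
SELECT id, product, total FROM orders WHERE total > 909.31

Result:
id | product | total  
---+---------+--------
1  | Mouse   | 1978.29
4  | Headset | 1525.37
5  | Phone   | 1242.65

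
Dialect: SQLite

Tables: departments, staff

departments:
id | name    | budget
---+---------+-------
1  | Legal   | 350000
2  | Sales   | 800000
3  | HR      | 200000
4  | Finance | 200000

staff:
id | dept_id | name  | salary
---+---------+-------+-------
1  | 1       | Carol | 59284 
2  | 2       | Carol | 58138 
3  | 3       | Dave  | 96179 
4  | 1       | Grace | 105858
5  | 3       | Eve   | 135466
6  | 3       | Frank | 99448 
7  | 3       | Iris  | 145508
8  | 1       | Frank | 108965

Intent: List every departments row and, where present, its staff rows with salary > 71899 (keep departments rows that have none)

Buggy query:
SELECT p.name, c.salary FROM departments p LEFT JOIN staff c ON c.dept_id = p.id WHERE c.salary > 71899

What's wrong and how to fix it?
Bug: Filtering c.salary in WHERE discards the NULL rows produced by LEFT JOIN, turning it into an inner join

Fix: Put 'c.salary > 71899' in the JOIN's ON clause instead of WHERE

Corrected query:
SELECT p.name, c.salary FROM departments p LEFT JOIN staff c ON c.dept_id = p.id AND c.salary > 71899

Result:
name    | salary
--------+-------
Legal   | 105858
Legal   | 108965
Sales   | NULL  
HR      | 96179 
HR      | 99448 
HR      | 135466
HR      | 145508
Finance | NULL  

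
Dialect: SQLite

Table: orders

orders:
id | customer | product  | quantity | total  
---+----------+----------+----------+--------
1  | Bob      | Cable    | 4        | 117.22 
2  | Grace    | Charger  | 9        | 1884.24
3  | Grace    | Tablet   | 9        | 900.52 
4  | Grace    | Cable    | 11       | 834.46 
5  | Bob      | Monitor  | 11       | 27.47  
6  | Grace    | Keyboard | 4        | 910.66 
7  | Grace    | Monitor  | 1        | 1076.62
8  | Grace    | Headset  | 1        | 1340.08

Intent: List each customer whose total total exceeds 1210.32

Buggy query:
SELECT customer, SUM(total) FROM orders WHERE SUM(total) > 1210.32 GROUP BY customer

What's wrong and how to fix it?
Bug: SUM(total) is an aggregate, but WHERE filters rows before aggregation

Fix: Move the aggregate condition to a HAVING clause

Corrected query:
SELECT customer, SUM(total) FROM orders GROUP BY customer HAVING SUM(total) > 1210.32

Result:
customer | SUM(total)
---------+-----------
Grace    | 6946.58   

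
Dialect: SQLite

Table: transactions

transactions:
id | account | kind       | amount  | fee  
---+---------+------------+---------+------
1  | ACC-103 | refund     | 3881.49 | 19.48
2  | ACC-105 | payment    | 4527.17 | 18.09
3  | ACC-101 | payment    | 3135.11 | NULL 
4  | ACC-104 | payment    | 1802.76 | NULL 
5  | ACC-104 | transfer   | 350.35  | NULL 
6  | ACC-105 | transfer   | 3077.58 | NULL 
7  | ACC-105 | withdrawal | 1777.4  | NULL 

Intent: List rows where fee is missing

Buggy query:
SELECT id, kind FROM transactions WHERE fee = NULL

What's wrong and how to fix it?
Bug: '= NULL' is always unknown in SQL three-valued logic, so no rows match

Fix: Use IS NULL to test for NULL

Corrected query:
SELECT id, kind FROM transactions WHERE fee IS NULL

Result:
id | kind      
---+-----------
3  | payment   
4  | payment   
5  | transfer  
6  | transfer  
7  | withdrawal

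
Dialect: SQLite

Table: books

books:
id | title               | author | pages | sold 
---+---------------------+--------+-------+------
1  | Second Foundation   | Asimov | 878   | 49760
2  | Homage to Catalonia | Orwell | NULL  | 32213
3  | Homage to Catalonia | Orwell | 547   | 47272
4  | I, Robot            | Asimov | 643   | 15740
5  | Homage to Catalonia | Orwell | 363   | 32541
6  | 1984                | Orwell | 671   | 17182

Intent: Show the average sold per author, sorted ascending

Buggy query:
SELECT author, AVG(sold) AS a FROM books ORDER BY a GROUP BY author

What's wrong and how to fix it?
Bug: ORDER BY appears before GROUP BY; SQL clause order requires GROUP BY first

Fix: Reorder: SELECT … FROM … GROUP BY … ORDER BY …

Corrected query:
SELECT author, AVG(sold) AS a FROM books GROUP BY author ORDER BY a

Result:
author | a    
-------+------
Orwell | 32302
Asimov | 32750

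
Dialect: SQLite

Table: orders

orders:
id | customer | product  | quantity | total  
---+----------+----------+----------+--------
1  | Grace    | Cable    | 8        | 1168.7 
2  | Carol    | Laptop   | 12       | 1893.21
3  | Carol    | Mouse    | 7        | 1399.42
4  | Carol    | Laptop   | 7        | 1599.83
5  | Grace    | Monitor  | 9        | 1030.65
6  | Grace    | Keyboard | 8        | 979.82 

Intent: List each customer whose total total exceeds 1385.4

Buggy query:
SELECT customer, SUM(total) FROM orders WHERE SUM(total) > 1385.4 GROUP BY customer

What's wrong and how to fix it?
Bug: WHERE runs before GROUP BY, so aggregates aren't available there

Fix: Use HAVING (which filters groups after aggregation) instead of WHERE

Corrected query:
SELECT customer, SUM(total) FROM orders GROUP BY customer HAVING SUM(total) > 1385.4

Result:
customer | SUM(total)
---------+-----------
Carol    | 4892.46   
Grace    | 3179.17   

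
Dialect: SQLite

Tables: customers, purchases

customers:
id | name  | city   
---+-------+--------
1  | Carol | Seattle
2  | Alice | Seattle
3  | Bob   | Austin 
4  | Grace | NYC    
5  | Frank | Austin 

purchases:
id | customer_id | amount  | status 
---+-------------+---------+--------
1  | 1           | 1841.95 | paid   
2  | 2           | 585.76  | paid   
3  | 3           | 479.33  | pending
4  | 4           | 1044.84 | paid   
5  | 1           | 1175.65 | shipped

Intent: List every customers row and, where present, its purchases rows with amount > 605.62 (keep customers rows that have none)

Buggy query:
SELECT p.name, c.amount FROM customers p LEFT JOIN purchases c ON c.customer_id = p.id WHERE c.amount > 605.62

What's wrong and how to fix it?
Bug: A WHERE condition on the right-hand table after LEFT JOIN drops unmatched parents

Fix: Move the right-table condition into the ON clause so unmatched parents are kept

Corrected query:
SELECT p.name, c.amount FROM customers p LEFT JOIN purchases c ON c.customer_id = p.id AND c.amount > 605.62

Result:
name  | amount 
------+--------
Carol | 1175.65
Carol | 1841.95
Alice | NULL   
Bob   | NULL   
Grace | 1044.84
Frank | NULL   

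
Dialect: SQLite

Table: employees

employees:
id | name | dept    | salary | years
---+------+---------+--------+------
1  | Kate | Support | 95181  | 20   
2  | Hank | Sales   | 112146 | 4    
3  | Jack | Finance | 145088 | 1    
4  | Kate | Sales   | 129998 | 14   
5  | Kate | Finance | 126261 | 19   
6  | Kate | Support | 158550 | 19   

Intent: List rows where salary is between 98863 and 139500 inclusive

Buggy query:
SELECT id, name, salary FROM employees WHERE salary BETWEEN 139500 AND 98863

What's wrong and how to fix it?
Bug: BETWEEN expects the lower bound first; with 139500 AND 98863 the range is empty

Fix: Swap the bounds so the smaller value comes first

Corrected query:
SELECT id, name, salary FROM employees WHERE salary BETWEEN 98863 AND 139500

Result:
id | name | salary
---+------+-------
2  | Hank | 112146
4  | Kate | 129998
5  | Kate | 126261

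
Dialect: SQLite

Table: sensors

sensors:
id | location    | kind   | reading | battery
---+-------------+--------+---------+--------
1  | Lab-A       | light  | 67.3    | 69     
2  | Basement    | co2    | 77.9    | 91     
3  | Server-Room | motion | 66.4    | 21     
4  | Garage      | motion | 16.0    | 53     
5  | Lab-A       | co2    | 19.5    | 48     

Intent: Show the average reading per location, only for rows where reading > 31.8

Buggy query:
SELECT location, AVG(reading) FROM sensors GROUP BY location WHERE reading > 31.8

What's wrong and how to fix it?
Bug: Row-level WHERE must come before GROUP BY in the clause order

Fix: Place WHERE between FROM and GROUP BY

Corrected query:
SELECT location, AVG(reading) FROM sensors WHERE reading > 31.8 GROUP BY location

Result:
location    | AVG(reading)
------------+-------------
Basement    | 77.9        
Lab-A       | 67.3        
Server-Room | 66.4        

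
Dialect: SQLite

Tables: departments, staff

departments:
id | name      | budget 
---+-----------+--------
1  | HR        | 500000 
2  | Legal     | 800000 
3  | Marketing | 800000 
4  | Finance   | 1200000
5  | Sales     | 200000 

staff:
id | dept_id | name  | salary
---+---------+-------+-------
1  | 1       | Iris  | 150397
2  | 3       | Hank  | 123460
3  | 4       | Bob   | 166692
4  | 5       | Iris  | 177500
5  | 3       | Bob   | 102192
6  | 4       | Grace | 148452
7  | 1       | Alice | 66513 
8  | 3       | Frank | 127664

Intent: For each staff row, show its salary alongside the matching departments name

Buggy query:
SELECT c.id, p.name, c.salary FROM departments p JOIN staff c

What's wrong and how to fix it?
Bug: JOIN with no ON clause produces a cartesian product; every staff row pairs with every departments row

Fix: Add ON c.dept_id = p.id to the JOIN

Corrected query:
SELECT c.id, p.name, c.salary FROM departments p JOIN staff c ON c.dept_id = p.id

Result:
id | name      | salary
---+-----------+-------
1  | HR        | 150397
2  | Marketing | 123460
3  | Finance   | 166692
4  | Sales     | 177500
5  | Marketing | 102192
6  | Finance   | 148452
7  | HR        | 66513 
8  | Marketing | 127664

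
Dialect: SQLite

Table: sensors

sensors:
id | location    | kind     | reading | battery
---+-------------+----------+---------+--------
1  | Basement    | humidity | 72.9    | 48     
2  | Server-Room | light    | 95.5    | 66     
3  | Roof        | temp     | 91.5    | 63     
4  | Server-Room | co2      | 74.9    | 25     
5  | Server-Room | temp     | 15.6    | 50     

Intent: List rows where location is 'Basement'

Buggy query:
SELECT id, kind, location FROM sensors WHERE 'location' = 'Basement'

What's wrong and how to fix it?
Bug: 'location' in single quotes is a string literal, not the column; the comparison is literal-vs-literal and never true

Fix: Remove the quotes around the column name (or use double quotes for an identifier)

Corrected query:
SELECT id, kind, location FROM sensors WHERE location = 'Basement'

Result:
id | kind     | location
---+----------+---------
1  | humidity | Basement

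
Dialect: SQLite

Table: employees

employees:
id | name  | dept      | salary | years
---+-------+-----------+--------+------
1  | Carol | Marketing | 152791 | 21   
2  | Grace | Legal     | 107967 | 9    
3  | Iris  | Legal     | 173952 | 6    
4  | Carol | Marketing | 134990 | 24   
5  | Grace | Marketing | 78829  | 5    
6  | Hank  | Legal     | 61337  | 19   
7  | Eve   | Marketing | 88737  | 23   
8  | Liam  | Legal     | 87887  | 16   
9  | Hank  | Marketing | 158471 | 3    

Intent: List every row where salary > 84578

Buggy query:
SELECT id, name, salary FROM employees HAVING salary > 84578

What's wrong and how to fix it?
Bug: This is a non-aggregate query (no GROUP BY, no aggregates), so in SQLite the HAVING clause is invalid here; a row-level condition belongs in WHERE

Fix: Use WHERE for row-level filtering

Corrected query:
SELECT id, name, salary FROM employees WHERE salary > 84578

Result:
id | name  | salary
---+-------+-------
1  | Carol | 152791
2  | Grace | 107967
3  | Iris  | 173952
4  | Carol | 134990
7  | Eve   | 88737 
8  | Liam  | 87887 
9  | Hank  | 158471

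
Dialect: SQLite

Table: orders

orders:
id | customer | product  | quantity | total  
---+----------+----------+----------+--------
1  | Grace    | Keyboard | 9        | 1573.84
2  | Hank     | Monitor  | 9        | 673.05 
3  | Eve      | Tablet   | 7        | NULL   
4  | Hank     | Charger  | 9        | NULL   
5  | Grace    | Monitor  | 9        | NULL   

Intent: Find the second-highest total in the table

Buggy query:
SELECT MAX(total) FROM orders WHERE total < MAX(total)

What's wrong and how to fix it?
Bug: MAX(total) on the right of the comparison is an aggregate-in-WHERE error

Fix: Put the inner MAX in a scalar subquery

Corrected query:
SELECT MAX(total) FROM orders WHERE total < (SELECT MAX(total) FROM orders)

Result:
MAX(total)
----------
673.05    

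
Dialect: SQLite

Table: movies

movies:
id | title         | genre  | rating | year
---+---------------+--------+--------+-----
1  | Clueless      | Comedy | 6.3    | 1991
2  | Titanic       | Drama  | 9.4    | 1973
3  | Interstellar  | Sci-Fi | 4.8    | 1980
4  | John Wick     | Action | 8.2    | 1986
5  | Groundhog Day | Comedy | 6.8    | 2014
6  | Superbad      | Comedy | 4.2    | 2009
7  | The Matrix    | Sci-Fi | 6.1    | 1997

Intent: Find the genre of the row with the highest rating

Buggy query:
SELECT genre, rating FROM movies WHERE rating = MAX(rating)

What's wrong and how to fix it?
Bug: WHERE is evaluated per row; an aggregate over the whole table isn't defined there

Fix: Wrap MAX in a scalar subquery so WHERE compares against a single value

Corrected query:
SELECT genre, rating FROM movies WHERE rating = (SELECT MAX(rating) FROM movies)

Result:
genre | rating
------+-------
Drama | 9.4   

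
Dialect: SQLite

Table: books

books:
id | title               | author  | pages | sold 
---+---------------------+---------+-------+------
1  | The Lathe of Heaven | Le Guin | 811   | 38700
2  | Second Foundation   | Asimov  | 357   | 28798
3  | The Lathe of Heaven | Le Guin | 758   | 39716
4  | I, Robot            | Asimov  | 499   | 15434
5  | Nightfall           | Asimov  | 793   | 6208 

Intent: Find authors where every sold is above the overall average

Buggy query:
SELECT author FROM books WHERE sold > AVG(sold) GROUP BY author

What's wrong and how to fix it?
Bug: WHERE evaluates per row before aggregation, so AVG() is unavailable

Fix: Use a subquery for AVG and a HAVING MIN(...) filter so the condition holds for every row in the group

Corrected query:
SELECT author FROM books GROUP BY author HAVING MIN(sold) > (SELECT AVG(sold) FROM books)

Result:
author 
-------
Le Guin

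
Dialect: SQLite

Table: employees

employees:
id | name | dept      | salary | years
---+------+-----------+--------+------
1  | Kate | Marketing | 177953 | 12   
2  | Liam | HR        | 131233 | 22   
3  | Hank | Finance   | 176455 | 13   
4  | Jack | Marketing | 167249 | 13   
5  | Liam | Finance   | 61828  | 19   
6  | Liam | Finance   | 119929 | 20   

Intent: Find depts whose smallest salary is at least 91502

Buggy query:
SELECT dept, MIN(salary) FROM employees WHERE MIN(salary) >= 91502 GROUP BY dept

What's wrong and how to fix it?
Bug: MIN() in WHERE is a misuse of aggregate

Fix: Use HAVING for the per-group MIN condition

Corrected query:
SELECT dept, MIN(salary) FROM employees GROUP BY dept HAVING MIN(salary) >= 91502

Result:
dept      | MIN(salary)
----------+------------
HR        | 131233     
Marketing | 167249     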